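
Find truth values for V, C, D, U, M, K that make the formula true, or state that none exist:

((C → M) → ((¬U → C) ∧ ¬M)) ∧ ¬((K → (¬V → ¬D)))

V: False; C: True; D: True; U: False; M: False; K: True

  (C → M) → ((¬U → C) ∧ ¬M) = True
    C → M = False
    (¬U → C) ∧ ¬M = True
      ¬U → C = True
        ¬U = True
      ¬M = True
  ¬((K → (¬V → ¬D))) = True
    K → (¬V → ¬D) = False
      ¬V → ¬D = False
        ¬V = True
        ¬D = False
Both conjuncts True, so the formula holds.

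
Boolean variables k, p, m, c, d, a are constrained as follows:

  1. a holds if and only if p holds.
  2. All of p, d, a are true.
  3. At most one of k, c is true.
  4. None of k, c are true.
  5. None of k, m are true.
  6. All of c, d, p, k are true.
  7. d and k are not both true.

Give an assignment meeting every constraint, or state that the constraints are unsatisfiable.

Unsatisfiable — no assignment works.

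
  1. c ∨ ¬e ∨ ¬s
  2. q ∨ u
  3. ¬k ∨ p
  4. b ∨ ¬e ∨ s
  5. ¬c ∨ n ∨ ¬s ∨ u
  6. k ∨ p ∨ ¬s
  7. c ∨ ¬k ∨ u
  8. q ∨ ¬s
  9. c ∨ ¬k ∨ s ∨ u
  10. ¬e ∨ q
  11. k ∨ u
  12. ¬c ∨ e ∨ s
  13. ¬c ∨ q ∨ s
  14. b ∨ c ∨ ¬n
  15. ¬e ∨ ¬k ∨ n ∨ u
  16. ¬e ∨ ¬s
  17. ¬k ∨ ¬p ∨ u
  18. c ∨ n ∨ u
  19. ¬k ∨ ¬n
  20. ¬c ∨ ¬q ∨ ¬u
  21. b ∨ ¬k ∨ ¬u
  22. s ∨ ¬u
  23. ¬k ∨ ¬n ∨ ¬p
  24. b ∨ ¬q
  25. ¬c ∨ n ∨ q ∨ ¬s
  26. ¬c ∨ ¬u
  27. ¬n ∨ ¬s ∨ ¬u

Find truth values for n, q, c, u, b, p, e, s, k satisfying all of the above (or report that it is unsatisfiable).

n=F, q=T, c=F, u=T, b=T, p=T, e=F, s=T, k=T

Try n = True:
  (¬k ∨ ¬n) forces k = False.
  (k ∨ u) forces u = True.
  (s ∨ ¬u) forces s = True.
  clause (¬n ∨ ¬s ∨ ¬u) is falsified — backtrack.
So n = False.
Set q = True.
  then (b ∨ ¬q) forces b = True.
Try c = True:
  (¬c ∨ ¬q ∨ ¬u) forces u = False.
  (¬c ∨ n ∨ ¬s ∨ u) forces s = False.
  (k ∨ u) forces k = True.
  (¬k ∨ p) forces p = True.
  clause (¬k ∨ ¬p ∨ u) is falsified — backtrack.
So c = False.
  then (c ∨ n ∨ u) forces u = True.
  then (s ∨ ¬u) forces s = True.
  then (c ∨ ¬e ∨ ¬s) forces e = False.
Set p = True.
Set k = True.
All clauses satisfied.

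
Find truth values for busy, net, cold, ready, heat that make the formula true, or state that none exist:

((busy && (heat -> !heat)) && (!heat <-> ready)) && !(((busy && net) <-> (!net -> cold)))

busy=T, net=F, cold=T, ready=T, heat=F

  (busy && (heat -> !heat)) && (!heat <-> ready) = True
    busy && (heat -> !heat) = True
      heat -> !heat = True
        !heat = True
    !heat <-> ready = True
      !heat = True
  !(((busy && net) <-> (!net -> cold))) = True
    (busy && net) <-> (!net -> cold) = False
      busy && net = False
      !net -> cold = True
        !net = True
Both conjuncts True, so the formula holds.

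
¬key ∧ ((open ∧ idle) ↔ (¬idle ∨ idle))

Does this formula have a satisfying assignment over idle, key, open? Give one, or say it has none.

idle=T, key=F, open=T

  ¬key = True
  (open ∧ idle) ↔ (¬idle ∨ idle) = True
    open ∧ idle = True
    ¬idle ∨ idle = True
      ¬idle = False
Both conjuncts True, so the formula holds.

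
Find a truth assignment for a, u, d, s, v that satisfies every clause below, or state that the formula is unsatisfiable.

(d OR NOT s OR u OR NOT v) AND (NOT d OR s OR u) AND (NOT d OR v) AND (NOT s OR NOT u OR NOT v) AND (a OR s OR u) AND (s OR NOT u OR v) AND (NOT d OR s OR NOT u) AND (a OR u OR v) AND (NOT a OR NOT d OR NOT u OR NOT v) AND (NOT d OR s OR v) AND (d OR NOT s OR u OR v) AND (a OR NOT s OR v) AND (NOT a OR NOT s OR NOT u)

a: True; u: False; d: False; s: False; v: True

Set a = True.
Set u = False.
Set d = False.
Try s = True:
  (d OR NOT s OR u OR NOT v) forces v = False.
  clause (d OR NOT s OR u OR v) is falsified — backtrack.
So s = False.
Set v = True.
All clauses satisfied.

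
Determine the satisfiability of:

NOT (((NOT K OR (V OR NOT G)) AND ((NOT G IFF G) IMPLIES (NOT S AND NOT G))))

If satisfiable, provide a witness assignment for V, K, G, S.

V = False, K = True, G = True, S = False

  NOT (((NOT K OR (V OR NOT G)) AND ((NOT G IFF G) IMPLIES (NOT S AND NOT G)))) = True
    (NOT K OR (V OR NOT G)) AND ((NOT G IFF G) IMPLIES (NOT S AND NOT G)) = False
      NOT K OR (V OR NOT G) = False
        NOT K = False
        V OR NOT G = False
          NOT G = False
      (NOT G IFF G) IMPLIES (NOT S AND NOT G) = True
        NOT G IFF G = False
          NOT G = False
        NOT S AND NOT G = False
          NOT S = True
          NOT G = False
The formula evaluates to True.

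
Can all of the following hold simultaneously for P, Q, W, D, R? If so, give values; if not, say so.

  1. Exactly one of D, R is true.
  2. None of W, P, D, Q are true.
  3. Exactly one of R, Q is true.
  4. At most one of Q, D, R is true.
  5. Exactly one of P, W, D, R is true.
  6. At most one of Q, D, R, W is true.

P: False, Q: False, W: False, D: False, R: True

  (1) {D, R}: 1 true — exactly one ✓
  (2) {W, P, D, Q}: 0 true — none ✓
  (3) {R, Q}: 1 true — exactly one ✓
  (4) {Q, D, R}: 1 true — at most one ✓
  (5) {P, W, D, R}: 1 true — exactly one ✓
  (6) {Q, D, R, W}: 1 true — at most one ✓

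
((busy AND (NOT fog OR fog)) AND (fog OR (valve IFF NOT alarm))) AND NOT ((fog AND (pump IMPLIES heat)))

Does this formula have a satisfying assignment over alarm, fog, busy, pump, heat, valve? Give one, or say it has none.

alarm: True; fog: False; busy: True; pump: True; heat: True; valve: False

  (busy AND (NOT fog OR fog)) AND (fog OR (valve IFF NOT alarm)) = True
    busy AND (NOT fog OR fog) = True
      NOT fog OR fog = True
        NOT fog = True
    fog OR (valve IFF NOT alarm) = True
      valve IFF NOT alarm = True
        NOT alarm = False
  NOT ((fog AND (pump IMPLIES heat))) = True
    fog AND (pump IMPLIES heat) = False
      pump IMPLIES heat = True
Both conjuncts True, so the formula holds.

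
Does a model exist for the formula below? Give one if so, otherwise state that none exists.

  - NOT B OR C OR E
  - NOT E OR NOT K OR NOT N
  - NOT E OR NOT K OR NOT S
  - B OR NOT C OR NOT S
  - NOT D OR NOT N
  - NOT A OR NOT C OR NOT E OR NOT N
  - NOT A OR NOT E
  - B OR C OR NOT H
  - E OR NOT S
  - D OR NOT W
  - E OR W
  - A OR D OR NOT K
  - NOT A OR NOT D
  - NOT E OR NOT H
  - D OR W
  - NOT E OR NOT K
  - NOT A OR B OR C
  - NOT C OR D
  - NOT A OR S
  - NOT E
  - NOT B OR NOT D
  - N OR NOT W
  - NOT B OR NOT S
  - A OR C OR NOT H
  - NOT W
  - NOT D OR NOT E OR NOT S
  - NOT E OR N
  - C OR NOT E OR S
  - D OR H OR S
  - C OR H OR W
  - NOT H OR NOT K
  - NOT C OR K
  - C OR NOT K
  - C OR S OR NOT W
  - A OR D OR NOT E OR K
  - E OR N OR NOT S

Unsatisfiable — no assignment works.

Case W = True:
  Clause (NOT W) is falsified — contradiction.
Case W = False:
  (E OR W) forces E = True.
  Clause (NOT E) is falsified — contradiction.
Both cases fail, so the formula is unsatisfiable.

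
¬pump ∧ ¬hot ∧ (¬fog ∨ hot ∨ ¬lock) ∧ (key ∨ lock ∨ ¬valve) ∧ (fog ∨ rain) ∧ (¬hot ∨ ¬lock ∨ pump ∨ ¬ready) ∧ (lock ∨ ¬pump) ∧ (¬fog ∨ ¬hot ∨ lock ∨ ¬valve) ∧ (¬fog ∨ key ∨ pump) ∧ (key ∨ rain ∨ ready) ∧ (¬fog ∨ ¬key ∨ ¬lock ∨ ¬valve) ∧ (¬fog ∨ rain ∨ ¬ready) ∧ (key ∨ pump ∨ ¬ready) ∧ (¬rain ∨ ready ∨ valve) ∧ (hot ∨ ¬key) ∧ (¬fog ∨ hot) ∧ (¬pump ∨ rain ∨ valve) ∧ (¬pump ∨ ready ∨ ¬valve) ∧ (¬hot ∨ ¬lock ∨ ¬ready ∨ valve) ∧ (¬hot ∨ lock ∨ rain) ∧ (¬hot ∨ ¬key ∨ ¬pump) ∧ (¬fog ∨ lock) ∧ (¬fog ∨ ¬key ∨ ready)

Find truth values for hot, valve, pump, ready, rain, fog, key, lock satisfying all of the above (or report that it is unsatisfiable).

Unit clause (¬pump) forces pump = False.
Unit clause (¬hot) forces hot = False.
In (hot ∨ ¬key) only ¬key is left, so key = False.
In (¬fog ∨ hot) only ¬fog is left, so fog = False.
In (fog ∨ rain) only rain is left, so rain = True.
In (key ∨ pump ∨ ¬ready) only ¬ready is left, so ready = False.
In (¬rain ∨ ready ∨ valve) only valve is left, so valve = True.
In (key ∨ lock ∨ ¬valve) only lock is left, so lock = True.
All clauses satisfied.

hot: False, valve: True, pump: False, ready: False, rain: True, fog: False, key: False, lock: True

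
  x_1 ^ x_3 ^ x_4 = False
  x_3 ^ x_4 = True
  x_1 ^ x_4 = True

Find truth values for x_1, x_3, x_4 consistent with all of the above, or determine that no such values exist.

x_1=T, x_3=T, x_4=F

x_1 ^ x_3 ^ x_4 = T ^ T ^ F = False ✓
x_3 ^ x_4 = T ^ F = True ✓
x_1 ^ x_4 = T ^ F = True ✓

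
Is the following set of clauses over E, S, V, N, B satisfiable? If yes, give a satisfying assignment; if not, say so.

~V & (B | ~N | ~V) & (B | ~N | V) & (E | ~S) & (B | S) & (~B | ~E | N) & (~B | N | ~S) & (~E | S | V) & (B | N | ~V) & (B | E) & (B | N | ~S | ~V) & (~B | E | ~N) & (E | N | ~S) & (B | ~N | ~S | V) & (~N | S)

E=T, S=T, V=F, N=T, B=T

Unit clause (~V) forces V = False.
Set E = True.
  then (~E | S | V) forces S = True.
Set N = True.
  then (B | ~N | V) forces B = True.
All clauses satisfied.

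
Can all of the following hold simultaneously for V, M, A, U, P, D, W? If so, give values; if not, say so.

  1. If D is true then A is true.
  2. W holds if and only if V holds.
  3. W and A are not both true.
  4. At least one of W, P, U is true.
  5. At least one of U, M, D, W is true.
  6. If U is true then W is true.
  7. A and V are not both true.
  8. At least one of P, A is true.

V = True, M = False, A = False, U = False, P = True, D = False, W = True

  (1) D=F ⇒ A: vacuous ✓
  (2) W=T, V=T — same ✓
  (3) W=T, A=F — not both ✓
  (4) {W, P, U}: 2 true — at least one ✓
  (5) {U, M, D, W}: 1 true — at least one ✓
  (6) U=F ⇒ W: vacuous ✓
  (7) A=F, V=T — not both ✓
  (8) {P, A}: 1 true — at least one ✓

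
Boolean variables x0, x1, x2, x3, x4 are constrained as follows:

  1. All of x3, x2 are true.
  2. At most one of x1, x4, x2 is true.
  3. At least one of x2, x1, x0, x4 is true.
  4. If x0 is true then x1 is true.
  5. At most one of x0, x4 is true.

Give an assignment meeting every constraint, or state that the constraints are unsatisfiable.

x0 = False, x1 = False, x2 = True, x3 = True, x4 = False

  (1) {x3, x2}: all 2 true ✓
  (2) {x1, x4, x2}: 1 true — at most one ✓
  (3) {x2, x1, x0, x4}: 1 true — at least one ✓
  (4) x0=F ⇒ x1: vacuous ✓
  (5) {x0, x4}: 0 true — at most one ✓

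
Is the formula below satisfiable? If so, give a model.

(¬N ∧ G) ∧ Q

N = False; G = True; Q = True

  ¬N ∧ G = True
    ¬N = True
Both conjuncts True, so the formula holds.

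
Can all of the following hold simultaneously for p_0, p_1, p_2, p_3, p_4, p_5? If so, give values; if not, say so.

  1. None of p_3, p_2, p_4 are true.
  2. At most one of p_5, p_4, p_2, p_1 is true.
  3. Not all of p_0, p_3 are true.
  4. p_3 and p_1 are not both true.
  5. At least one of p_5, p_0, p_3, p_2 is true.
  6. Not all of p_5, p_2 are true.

p_0 = False, p_1 = False, p_2 = False, p_3 = False, p_4 = False, p_5 = True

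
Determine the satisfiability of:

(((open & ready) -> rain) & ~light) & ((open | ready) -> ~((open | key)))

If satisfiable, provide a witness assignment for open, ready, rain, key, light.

open=F, ready=T, rain=T, key=F, light=F

  ((open & ready) -> rain) & ~light = True
    (open & ready) -> rain = True
      open & ready = False
    ~light = True
  (open | ready) -> ~((open | key)) = True
    open | ready = True
    ~((open | key)) = True
      open | key = False
Both conjuncts True, so the formula holds.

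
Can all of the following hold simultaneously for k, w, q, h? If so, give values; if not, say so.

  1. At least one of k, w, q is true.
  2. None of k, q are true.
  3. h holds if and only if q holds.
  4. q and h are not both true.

k = False, w = True, q = False, h = False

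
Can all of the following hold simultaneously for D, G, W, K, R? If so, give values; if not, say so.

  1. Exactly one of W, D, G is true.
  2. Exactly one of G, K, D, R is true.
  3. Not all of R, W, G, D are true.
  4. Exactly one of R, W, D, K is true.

D = True, G = False, W = False, K = False, R = False

  (1) {W, D, G}: 1 true — exactly one ✓
  (2) {G, K, D, R}: 1 true — exactly one ✓
  (3) {R, W, G, D}: 1/4 true — not all ✓
  (4) {R, W, D, K}: 1 true — exactly one ✓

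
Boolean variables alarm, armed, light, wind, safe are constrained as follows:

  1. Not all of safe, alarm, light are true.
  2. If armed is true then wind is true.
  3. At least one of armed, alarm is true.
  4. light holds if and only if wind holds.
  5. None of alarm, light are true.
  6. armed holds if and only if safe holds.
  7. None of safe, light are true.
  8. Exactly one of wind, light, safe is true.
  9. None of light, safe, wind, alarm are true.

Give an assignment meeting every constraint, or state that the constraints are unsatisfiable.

No satisfying assignment exists.

Case safe = True:
  Constraint (7) is violated (safe=T) — contradiction.
Case safe = False:
  (5) forces alarm = False.
  (3) with alarm=F forces armed = True.
  Constraint (6) is violated (armed=T, safe=F) — contradiction.
Both cases fail — unsatisfiable.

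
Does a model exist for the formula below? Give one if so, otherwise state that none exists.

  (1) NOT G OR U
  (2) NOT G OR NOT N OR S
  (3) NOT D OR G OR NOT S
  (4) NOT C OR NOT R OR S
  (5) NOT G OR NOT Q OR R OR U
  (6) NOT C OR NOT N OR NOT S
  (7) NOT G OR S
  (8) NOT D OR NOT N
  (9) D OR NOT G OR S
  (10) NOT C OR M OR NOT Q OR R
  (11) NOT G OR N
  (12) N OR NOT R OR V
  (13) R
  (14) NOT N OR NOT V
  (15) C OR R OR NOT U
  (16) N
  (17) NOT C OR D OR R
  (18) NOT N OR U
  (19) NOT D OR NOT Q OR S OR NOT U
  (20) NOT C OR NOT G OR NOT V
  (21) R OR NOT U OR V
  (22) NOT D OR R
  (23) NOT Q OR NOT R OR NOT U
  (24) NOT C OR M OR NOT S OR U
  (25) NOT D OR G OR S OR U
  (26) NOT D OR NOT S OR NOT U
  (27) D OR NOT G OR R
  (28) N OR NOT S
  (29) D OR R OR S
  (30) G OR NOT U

Unit clause (R) forces R = True.
Unit clause (N) forces N = True.
In (NOT N OR U) only U is left, so U = True.
In (NOT Q OR NOT R OR NOT U) only NOT Q is left, so Q = False.
In (G OR NOT U) only G is left, so G = True.
In (NOT G OR NOT N OR S) only S is left, so S = True.
In (NOT C OR NOT N OR NOT S) only NOT C is left, so C = False.
In (NOT D OR NOT N) only NOT D is left, so D = False.
In (NOT N OR NOT V) only NOT V is left, so V = False.
Set M = True.
All clauses satisfied.

G=T, N=T, Q=F, S=T, C=F, M=T, V=F, D=F, R=T, U=T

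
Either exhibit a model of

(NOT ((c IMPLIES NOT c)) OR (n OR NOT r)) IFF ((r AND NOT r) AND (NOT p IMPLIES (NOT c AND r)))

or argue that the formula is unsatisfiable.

n: False; p: False; r: True; c: False

  (NOT ((c IMPLIES NOT c)) OR (n OR NOT r)) IFF ((r AND NOT r) AND (NOT p IMPLIES (NOT c AND r))) = True
    NOT ((c IMPLIES NOT c)) OR (n OR NOT r) = False
      NOT ((c IMPLIES NOT c)) = False
        c IMPLIES NOT c = True
          NOT c = True
      n OR NOT r = False
        NOT r = False
    (r AND NOT r) AND (NOT p IMPLIES (NOT c AND r)) = False
      r AND NOT r = False
        NOT r = False
      NOT p IMPLIES (NOT c AND r) = True
        NOT p = True
        NOT c AND r = True
          NOT c = True
The formula evaluates to True.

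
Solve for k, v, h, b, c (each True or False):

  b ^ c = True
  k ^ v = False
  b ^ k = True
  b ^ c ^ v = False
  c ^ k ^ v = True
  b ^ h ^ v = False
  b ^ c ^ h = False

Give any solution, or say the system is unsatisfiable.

k = True, v = True, h = True, b = False, c = True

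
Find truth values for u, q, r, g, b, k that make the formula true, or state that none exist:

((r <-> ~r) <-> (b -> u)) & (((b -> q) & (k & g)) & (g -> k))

u = False; q = True; r = False; g = True; b = True; k = True

  (r <-> ~r) <-> (b -> u) = True
    r <-> ~r = False
      ~r = True
    b -> u = False
  ((b -> q) & (k & g)) & (g -> k) = True
    (b -> q) & (k & g) = True
      b -> q = True
      k & g = True
    g -> k = True
Both conjuncts True, so the formula holds.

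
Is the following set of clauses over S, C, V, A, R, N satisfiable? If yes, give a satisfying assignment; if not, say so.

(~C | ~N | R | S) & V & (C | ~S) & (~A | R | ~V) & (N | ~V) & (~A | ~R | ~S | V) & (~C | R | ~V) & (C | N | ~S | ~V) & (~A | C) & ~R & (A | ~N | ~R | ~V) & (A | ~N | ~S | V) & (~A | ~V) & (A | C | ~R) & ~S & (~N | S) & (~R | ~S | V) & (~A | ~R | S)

No satisfying assignment exists.

Case S = True:
  Clause (~S) is falsified — contradiction.
Case S = False:
  (V) forces V = True.
  (N | ~V) forces N = True.
  Clause (~N | S) is falsified — contradiction.
Both cases fail, so the formula is unsatisfiable.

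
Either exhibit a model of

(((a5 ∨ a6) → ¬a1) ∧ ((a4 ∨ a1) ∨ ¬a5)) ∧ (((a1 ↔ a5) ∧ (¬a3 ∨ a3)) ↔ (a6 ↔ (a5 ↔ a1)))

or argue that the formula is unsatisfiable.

a1 = False, a3 = False, a4 = True, a5 = False, a6 = True

  ((a5 ∨ a6) → ¬a1) ∧ ((a4 ∨ a1) ∨ ¬a5) = True
    (a5 ∨ a6) → ¬a1 = True
      a5 ∨ a6 = True
      ¬a1 = True
    (a4 ∨ a1) ∨ ¬a5 = True
      a4 ∨ a1 = True
      ¬a5 = True
  ((a1 ↔ a5) ∧ (¬a3 ∨ a3)) ↔ (a6 ↔ (a5 ↔ a1)) = True
    (a1 ↔ a5) ∧ (¬a3 ∨ a3) = True
      a1 ↔ a5 = True
      ¬a3 ∨ a3 = True
        ¬a3 = True
    a6 ↔ (a5 ↔ a1) = True
      a5 ↔ a1 = True
Both conjuncts True, so the formula holds.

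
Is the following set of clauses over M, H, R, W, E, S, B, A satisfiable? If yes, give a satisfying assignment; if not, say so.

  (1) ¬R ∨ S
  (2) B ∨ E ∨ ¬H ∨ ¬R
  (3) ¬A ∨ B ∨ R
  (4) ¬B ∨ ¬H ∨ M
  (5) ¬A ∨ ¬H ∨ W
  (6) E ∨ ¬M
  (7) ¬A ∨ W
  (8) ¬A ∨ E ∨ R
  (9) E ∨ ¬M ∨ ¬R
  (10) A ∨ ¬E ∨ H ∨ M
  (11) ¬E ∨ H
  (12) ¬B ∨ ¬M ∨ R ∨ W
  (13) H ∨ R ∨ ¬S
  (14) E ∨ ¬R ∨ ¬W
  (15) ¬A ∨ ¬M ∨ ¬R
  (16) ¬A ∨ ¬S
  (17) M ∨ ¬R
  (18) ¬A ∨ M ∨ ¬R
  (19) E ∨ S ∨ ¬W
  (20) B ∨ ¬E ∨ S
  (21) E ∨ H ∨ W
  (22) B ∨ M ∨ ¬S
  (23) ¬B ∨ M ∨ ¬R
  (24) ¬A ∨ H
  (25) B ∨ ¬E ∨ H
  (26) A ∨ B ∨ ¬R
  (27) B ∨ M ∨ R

M = True, H = True, R = False, W = False, E = True, S = True, B = False, A = False

Set M = True.
  then (E ∨ ¬M) forces E = True.
  then (¬E ∨ H) forces H = True.
Set R = False.
Set W = False.
  then (¬A ∨ ¬H ∨ W) forces A = False.
  then (¬B ∨ ¬M ∨ R ∨ W) forces B = False.
  then (B ∨ ¬E ∨ S) forces S = True.
All clauses satisfied.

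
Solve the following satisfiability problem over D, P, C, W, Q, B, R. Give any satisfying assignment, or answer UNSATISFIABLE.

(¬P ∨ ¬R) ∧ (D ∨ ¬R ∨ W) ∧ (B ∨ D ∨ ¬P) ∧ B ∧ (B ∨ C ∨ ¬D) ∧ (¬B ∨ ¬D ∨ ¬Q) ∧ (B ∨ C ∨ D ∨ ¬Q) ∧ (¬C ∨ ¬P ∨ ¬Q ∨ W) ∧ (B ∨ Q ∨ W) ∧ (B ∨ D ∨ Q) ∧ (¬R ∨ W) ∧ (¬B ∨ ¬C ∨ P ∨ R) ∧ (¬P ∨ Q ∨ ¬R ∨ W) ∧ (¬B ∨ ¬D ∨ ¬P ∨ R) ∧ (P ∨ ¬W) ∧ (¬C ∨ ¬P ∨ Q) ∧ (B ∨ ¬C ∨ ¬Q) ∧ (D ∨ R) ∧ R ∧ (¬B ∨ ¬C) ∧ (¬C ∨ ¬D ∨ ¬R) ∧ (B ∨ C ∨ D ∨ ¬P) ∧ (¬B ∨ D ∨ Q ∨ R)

Case B = True:
  (R) forces R = True.
  (¬P ∨ ¬R) forces P = False.
  (¬R ∨ W) forces W = True.
  Clause (P ∨ ¬W) is falsified — contradiction.
Case B = False:
  Clause (B) is falsified — contradiction.
Both cases fail, so the formula is unsatisfiable.

UNSATISFIABLE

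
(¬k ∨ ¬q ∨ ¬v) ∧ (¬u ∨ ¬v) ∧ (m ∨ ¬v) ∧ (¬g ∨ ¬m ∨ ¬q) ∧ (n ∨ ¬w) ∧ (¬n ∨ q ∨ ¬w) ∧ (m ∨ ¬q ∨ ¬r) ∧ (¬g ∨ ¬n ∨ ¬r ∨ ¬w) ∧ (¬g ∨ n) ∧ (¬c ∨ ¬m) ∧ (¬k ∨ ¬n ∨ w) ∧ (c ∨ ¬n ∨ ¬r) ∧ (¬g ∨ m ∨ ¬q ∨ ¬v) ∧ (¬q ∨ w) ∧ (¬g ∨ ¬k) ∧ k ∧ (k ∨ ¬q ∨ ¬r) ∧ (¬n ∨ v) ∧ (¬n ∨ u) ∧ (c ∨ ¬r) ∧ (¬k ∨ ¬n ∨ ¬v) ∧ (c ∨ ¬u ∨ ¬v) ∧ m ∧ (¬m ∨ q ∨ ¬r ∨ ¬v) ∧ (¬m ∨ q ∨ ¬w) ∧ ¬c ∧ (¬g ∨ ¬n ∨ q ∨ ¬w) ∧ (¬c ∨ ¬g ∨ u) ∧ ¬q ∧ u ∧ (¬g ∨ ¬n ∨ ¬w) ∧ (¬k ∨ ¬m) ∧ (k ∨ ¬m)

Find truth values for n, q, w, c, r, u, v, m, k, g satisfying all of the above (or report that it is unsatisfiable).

Unsatisfiable

Case m = True:
  (¬c ∨ ¬m) forces c = False.
  (k) forces k = True.
  Clause (¬k ∨ ¬m) is falsified — contradiction.
Case m = False:
  Clause (m) is falsified — contradiction.
Both cases fail, so the formula is unsatisfiable.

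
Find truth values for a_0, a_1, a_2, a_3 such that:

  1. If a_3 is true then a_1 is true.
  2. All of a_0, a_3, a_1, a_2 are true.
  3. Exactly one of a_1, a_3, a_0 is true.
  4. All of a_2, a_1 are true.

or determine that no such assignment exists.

Unsatisfiable

Case a_0 = True:
  (2) forces a_3 = True.
  Constraint (3) is violated (a_3=T, a_0=T) — contradiction.
Case a_0 = False:
  Constraint (2) is violated (a_0=F) — contradiction.
Both cases fail — unsatisfiable.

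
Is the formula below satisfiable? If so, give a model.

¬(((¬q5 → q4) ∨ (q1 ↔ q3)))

q1 = False; q3 = True; q4 = False; q5 = False

  ¬(((¬q5 → q4) ∨ (q1 ↔ q3))) = True
    (¬q5 → q4) ∨ (q1 ↔ q3) = False
      ¬q5 → q4 = False
        ¬q5 = True
      q1 ↔ q3 = False
The formula evaluates to True.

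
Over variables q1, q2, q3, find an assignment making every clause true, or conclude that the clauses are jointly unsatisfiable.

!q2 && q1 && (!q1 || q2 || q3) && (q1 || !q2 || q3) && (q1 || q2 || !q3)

Unit clause (!q2) forces q2 = False.
Unit clause (q1) forces q1 = True.
In (!q1 || q2 || q3) only q3 is left, so q3 = True.
All clauses satisfied.

q1: True; q2: False; q3: True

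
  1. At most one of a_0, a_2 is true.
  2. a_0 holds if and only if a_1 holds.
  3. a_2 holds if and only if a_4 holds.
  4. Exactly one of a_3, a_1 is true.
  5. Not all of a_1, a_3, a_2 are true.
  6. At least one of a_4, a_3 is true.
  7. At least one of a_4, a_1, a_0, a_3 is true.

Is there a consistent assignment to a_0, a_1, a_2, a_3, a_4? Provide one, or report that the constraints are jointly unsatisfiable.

a_0=F; a_1=F; a_2=T; a_3=T; a_4=T

  (1) {a_0, a_2}: 1 true — at most one ✓
  (2) a_0=F, a_1=F — same ✓
  (3) a_2=T, a_4=T — same ✓
  (4) {a_3, a_1}: 1 true — exactly one ✓
  (5) {a_1, a_3, a_2}: 2/3 true — not all ✓
  (6) {a_4, a_3}: 2 true — at least one ✓
  (7) {a_4, a_1, a_0, a_3}: 2 true — at least one ✓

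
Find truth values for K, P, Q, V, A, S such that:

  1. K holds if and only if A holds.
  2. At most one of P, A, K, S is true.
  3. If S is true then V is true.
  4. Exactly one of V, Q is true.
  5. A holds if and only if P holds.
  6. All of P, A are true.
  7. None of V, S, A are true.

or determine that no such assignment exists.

Case A = True:
  Constraint (7) is violated (A=T) — contradiction.
Case A = False:
  Constraint (6) is violated (A=F) — contradiction.
Both cases fail — unsatisfiable.

Unsatisfiable — no assignment works.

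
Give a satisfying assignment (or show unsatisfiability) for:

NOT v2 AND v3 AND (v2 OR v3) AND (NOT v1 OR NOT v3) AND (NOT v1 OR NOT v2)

v1 = False, v2 = False, v3 = True

Unit clause (NOT v2) forces v2 = False.
Unit clause (v3) forces v3 = True.
In (NOT v1 OR NOT v3) only NOT v1 is left, so v1 = False.
All clauses satisfied.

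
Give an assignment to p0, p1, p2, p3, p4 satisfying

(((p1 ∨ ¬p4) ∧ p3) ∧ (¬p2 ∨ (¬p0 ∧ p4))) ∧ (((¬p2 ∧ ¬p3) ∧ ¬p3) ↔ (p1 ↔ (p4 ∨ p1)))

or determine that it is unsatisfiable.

Case p3 = True: the formula simplifies to ((p1 ∨ ¬p4) ∧ (¬p2 ∨ (¬p0 ∧ p4))) ∧ ¬((p1 ↔ (p4 ∨ p1))).
  p1 = True: the conjunct ¬((p1 ↔ (p4 ∨ p1))) becomes ¬((True ↔ True)) = False.
  p1 = False: simplifies to (¬p4 ∧ (¬p2 ∨ (¬p0 ∧ p4))) ∧ ¬(¬p4).
    p4 = True: the conjunct ¬p4 is False.
    p4 = False: the conjunct ¬(¬p4) becomes ¬(¬False) = False.
Case p3 = False: the conjunct p3 is False.
Both cases fail — unsatisfiable.

No satisfying assignment exists.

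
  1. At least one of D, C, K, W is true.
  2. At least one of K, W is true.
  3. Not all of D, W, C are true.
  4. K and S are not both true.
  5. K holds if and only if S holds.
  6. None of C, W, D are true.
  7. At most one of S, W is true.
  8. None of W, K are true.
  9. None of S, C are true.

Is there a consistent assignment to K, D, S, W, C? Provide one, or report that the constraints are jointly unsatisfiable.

The formula is unsatisfiable.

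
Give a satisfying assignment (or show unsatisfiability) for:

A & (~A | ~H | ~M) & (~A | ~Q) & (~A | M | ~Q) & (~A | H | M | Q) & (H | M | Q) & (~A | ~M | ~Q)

A = True; M = False; Q = False; H = True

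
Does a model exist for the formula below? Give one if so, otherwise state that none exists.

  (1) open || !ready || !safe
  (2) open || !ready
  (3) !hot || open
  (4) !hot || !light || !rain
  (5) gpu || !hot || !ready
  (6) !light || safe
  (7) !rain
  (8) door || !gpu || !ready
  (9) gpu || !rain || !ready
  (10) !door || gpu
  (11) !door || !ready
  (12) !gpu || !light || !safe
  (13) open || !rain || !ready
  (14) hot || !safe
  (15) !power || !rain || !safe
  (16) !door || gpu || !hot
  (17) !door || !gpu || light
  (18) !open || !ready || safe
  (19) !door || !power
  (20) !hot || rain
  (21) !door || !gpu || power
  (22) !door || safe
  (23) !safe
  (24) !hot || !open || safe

Unit clause (!rain) forces rain = False.
In (!hot || rain) only !hot is left, so hot = False.
Unit clause (!safe) forces safe = False.
In (!light || safe) only !light is left, so light = False.
In (!door || safe) only !door is left, so door = False.
Set open = False.
  then (open || !ready) forces ready = False.
Set power = True.
Set gpu = True.
All clauses satisfied.

open = False, rain = False, light = False, ready = False, hot = False, door = False, power = True, gpu = True, safe = False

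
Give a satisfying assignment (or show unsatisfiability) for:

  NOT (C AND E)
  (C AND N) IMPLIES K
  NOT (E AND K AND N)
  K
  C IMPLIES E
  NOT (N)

C=F, N=F, E=F, K=T

Unit clause (K) forces K = True.
Unit clause (NOT N) forces N = False.
Try C = True:
  (NOT C OR E) forces E = True.
  clause (NOT C OR NOT E) is falsified — backtrack.
So C = False.
Set E = False.
All clauses satisfied.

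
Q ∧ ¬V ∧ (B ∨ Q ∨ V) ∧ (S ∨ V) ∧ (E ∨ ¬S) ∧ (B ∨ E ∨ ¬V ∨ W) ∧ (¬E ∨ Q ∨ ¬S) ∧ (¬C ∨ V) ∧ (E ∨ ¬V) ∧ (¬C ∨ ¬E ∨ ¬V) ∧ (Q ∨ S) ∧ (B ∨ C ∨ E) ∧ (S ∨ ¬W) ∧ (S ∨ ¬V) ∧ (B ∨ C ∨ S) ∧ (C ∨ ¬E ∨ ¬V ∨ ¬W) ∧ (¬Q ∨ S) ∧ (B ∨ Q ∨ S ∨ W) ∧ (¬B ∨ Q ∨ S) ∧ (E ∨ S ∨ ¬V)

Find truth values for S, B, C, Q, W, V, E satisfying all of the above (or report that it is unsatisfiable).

Unit clause (Q) forces Q = True.
Unit clause (¬V) forces V = False.
In (S ∨ V) only S is left, so S = True.
In (E ∨ ¬S) only E is left, so E = True.
In (¬C ∨ V) only ¬C is left, so C = False.
Set B = True.
Set W = True.
All clauses satisfied.

S: True, B: True, C: False, Q: True, W: True, V: False, E: True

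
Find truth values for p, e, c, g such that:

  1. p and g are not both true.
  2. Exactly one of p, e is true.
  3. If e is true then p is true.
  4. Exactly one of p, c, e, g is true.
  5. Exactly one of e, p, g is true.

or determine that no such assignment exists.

p: True; e: False; c: False; g: False

  (1) p=T, g=F — not both ✓
  (2) {p, e}: 1 true — exactly one ✓
  (3) e=F ⇒ p: vacuous ✓
  (4) {p, c, e, g}: 1 true — exactly one ✓
  (5) {e, p, g}: 1 true — exactly one ✓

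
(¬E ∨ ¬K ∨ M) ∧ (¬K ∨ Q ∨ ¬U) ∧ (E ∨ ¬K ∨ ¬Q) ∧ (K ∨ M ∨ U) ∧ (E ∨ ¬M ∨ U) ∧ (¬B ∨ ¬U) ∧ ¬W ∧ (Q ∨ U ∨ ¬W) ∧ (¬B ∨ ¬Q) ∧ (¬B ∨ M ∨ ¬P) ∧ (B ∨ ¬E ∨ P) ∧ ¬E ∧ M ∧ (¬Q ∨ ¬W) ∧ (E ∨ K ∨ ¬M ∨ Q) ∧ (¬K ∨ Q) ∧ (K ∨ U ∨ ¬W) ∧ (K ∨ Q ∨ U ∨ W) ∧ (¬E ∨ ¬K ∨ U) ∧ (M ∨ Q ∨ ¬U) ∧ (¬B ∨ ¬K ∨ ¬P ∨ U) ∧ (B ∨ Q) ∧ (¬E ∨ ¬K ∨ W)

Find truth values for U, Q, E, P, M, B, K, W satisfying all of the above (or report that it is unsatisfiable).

Unit clause (¬W) forces W = False.
Unit clause (¬E) forces E = False.
Unit clause (M) forces M = True.
In (E ∨ ¬M ∨ U) only U is left, so U = True.
In (¬B ∨ ¬U) only ¬B is left, so B = False.
In (B ∨ Q) only Q is left, so Q = True.
In (E ∨ ¬K ∨ ¬Q) only ¬K is left, so K = False.
Set P = False.
All clauses satisfied.

U: True; Q: True; E: False; P: False; M: True; B: False; K: False; W: False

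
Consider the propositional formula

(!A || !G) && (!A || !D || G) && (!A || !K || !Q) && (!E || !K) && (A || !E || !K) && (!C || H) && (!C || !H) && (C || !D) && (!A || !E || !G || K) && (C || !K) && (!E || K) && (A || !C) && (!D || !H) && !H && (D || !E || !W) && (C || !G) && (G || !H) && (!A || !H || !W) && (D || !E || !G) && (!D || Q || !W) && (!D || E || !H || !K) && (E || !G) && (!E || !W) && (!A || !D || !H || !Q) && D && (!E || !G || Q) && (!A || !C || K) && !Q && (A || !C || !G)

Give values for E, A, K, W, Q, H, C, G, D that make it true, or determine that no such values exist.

Unsatisfiable

Case H = True:
  Clause (!H) is falsified — contradiction.
Case H = False:
  (!C || H) forces C = False.
  (C || !D) forces D = False.
  Clause (D) is falsified — contradiction.
Both cases fail, so the formula is unsatisfiable.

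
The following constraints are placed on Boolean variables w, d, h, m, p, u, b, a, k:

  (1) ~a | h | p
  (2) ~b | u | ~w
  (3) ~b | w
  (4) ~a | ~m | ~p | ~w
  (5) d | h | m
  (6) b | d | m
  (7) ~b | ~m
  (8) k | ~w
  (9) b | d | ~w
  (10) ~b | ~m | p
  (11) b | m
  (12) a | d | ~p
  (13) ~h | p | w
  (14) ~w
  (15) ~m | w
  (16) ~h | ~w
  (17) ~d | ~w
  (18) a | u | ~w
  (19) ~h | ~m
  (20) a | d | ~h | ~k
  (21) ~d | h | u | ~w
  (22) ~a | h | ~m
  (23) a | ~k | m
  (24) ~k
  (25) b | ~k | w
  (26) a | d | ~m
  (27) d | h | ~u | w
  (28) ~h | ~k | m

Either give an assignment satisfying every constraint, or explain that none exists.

The formula is unsatisfiable.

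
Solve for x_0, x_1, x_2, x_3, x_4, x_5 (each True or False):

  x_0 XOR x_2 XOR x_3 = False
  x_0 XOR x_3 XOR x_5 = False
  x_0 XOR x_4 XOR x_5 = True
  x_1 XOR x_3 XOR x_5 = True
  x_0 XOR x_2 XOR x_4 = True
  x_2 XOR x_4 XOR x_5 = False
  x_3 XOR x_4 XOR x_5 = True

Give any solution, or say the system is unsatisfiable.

x_0: True; x_1: False; x_2: False; x_3: True; x_4: False; x_5: False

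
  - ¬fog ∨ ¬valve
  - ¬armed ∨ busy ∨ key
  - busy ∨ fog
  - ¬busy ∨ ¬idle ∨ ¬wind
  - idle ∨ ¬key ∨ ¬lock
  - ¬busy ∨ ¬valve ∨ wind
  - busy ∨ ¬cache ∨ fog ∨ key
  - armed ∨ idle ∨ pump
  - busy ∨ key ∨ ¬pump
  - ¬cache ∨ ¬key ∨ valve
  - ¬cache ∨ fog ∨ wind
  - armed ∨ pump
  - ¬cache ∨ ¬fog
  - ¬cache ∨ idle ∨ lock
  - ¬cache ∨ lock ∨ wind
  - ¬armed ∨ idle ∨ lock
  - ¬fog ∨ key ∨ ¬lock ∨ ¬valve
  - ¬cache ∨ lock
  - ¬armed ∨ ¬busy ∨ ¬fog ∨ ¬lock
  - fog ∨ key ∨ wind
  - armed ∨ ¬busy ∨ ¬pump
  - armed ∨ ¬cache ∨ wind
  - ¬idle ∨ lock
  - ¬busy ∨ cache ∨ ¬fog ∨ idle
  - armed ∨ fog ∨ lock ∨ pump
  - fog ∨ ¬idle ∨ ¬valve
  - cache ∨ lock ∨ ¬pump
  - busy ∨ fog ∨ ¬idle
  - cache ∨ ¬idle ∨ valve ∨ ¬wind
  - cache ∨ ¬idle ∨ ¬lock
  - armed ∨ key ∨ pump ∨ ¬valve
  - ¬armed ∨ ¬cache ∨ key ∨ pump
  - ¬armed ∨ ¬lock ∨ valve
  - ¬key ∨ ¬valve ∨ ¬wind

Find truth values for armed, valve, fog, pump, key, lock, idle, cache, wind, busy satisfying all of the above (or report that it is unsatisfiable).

armed=T, valve=T, fog=F, pump=T, key=F, lock=T, idle=F, cache=T, wind=T, busy=T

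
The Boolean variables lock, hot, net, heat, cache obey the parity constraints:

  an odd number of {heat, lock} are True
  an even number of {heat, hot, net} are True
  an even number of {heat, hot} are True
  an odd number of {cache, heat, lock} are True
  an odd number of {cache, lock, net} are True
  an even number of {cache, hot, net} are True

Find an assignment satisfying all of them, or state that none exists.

lock=T; hot=F; net=F; heat=F; cache=F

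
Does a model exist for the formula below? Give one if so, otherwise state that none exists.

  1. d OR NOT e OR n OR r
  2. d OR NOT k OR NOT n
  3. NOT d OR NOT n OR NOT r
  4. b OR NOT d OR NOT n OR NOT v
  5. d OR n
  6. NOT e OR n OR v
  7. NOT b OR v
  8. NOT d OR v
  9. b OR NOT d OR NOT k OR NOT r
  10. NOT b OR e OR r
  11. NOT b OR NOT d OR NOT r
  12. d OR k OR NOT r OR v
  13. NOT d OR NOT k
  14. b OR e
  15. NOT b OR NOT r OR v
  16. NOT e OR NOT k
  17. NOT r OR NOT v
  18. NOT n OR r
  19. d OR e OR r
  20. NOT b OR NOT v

d: True, n: False, v: True, e: True, r: False, b: False, k: False

Set d = True.
  then (NOT d OR v) forces v = True.
  then (NOT d OR NOT k) forces k = False.
  then (NOT r OR NOT v) forces r = False.
  then (NOT n OR r) forces n = False.
  then (NOT b OR NOT v) forces b = False.
  then (b OR e) forces e = True.
All clauses satisfied.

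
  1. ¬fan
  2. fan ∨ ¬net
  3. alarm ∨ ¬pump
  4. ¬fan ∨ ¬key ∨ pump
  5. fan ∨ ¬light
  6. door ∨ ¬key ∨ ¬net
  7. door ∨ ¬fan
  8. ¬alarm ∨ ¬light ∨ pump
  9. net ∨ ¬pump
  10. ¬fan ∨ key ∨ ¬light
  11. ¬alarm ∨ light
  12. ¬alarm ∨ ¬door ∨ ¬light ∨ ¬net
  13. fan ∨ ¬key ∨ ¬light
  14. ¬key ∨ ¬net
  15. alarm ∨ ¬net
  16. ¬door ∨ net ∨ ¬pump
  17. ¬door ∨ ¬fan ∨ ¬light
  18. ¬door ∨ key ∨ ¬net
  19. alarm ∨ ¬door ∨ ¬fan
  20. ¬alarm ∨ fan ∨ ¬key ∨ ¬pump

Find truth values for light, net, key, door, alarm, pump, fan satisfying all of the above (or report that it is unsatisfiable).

Unit clause (¬fan) forces fan = False.
In (fan ∨ ¬net) only ¬net is left, so net = False.
In (fan ∨ ¬light) only ¬light is left, so light = False.
In (net ∨ ¬pump) only ¬pump is left, so pump = False.
In (¬alarm ∨ light) only ¬alarm is left, so alarm = False.
Set key = True.
Set door = True.
All clauses satisfied.

light=F; net=F; key=T; door=T; alarm=F; pump=F; fan=F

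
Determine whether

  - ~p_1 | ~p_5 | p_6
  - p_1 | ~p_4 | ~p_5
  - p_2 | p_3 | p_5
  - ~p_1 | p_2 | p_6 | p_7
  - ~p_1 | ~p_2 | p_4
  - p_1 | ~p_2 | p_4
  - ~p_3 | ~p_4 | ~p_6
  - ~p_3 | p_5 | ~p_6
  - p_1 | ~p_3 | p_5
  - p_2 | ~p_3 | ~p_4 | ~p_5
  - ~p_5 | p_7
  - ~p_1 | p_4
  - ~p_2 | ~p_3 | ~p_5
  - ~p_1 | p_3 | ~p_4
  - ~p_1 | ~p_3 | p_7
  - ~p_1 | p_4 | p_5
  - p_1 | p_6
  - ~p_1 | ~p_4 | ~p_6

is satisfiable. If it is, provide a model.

Set p_1 = False.
  then (p_1 | p_6) forces p_6 = True.
Set p_2 = True.
  then (p_1 | ~p_2 | p_4) forces p_4 = True.
  then (~p_3 | ~p_4 | ~p_6) forces p_3 = False.
  then (p_1 | ~p_4 | ~p_5) forces p_5 = False.
Set p_7 = False.
All clauses satisfied.

p_1=F; p_2=T; p_3=F; p_4=T; p_5=F; p_6=T; p_7=F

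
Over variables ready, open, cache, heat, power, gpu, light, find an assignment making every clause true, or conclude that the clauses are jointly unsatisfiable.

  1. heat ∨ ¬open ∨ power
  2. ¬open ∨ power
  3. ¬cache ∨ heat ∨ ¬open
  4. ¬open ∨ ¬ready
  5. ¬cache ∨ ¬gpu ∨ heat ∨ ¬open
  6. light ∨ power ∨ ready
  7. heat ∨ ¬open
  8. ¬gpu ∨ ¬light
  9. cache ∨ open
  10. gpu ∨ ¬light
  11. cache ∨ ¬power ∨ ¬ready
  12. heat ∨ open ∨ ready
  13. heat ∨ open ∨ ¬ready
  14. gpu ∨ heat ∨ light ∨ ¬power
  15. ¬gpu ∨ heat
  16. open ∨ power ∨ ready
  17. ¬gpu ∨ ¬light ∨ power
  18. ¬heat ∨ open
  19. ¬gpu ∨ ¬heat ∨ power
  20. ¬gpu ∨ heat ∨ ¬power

Try ready = True:
  (¬open ∨ ¬ready) forces open = False.
  (cache ∨ open) forces cache = True.
  (heat ∨ open ∨ ¬ready) forces heat = True.
  clause (¬heat ∨ open) is falsified — backtrack.
So ready = False.
Try open = False:
  (cache ∨ open) forces cache = True.
  (heat ∨ open ∨ ready) forces heat = True.
  clause (¬heat ∨ open) is falsified — backtrack.
So open = True.
  then (¬open ∨ power) forces power = True.
  then (heat ∨ ¬open) forces heat = True.
Set cache = False.
Set gpu = True.
  then (¬gpu ∨ ¬light) forces light = False.
All clauses satisfied.

ready = False, open = True, cache = False, heat = True, power = True, gpu = True, light = False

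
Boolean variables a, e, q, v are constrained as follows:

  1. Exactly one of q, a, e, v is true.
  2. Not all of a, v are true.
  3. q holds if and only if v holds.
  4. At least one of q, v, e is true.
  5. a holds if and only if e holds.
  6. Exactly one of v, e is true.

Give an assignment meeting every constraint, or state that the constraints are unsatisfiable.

Case v = True:
  (1) with v=T forces q = False.
  Constraint (3) is violated (q=F, v=T) — contradiction.
Case v = False:
  (3) with v=F forces q = False.
  (4) with q=F, v=F forces e = True.
  (1) with e=T forces a = False.
  Constraint (5) is violated (a=F, e=T) — contradiction.
Both cases fail — unsatisfiable.

No satisfying assignment exists.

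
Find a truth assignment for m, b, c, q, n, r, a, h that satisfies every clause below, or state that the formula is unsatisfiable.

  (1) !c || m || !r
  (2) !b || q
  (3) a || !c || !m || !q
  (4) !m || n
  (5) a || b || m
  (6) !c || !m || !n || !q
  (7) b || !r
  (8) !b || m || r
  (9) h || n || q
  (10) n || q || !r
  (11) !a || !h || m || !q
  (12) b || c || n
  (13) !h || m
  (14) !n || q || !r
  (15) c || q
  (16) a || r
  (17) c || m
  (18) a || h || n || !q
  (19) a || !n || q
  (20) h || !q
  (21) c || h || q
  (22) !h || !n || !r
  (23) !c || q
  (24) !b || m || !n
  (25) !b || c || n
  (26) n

m: True; b: False; c: False; q: True; n: True; r: False; a: True; h: True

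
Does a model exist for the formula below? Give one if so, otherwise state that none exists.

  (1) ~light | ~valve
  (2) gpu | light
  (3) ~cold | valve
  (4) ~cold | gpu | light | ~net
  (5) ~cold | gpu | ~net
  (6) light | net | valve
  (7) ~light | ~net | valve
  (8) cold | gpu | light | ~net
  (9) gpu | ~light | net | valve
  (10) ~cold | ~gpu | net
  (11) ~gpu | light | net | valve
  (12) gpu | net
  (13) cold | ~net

net=F, light=T, cold=F, gpu=T, valve=F

Set net = False.
  then (gpu | net) forces gpu = True.
  then (~cold | ~gpu | net) forces cold = False.
Set light = True.
  then (~light | ~valve) forces valve = False.
All clauses satisfied.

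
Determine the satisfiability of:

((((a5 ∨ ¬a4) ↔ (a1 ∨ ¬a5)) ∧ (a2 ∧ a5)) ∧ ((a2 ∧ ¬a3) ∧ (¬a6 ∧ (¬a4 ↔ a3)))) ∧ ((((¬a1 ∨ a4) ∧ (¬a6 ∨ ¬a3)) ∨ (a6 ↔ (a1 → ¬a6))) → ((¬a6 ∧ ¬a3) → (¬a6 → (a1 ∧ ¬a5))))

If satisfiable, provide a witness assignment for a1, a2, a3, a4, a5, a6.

Case a6 = True: the conjunct ¬a6 is False.
Case a6 = False: the formula simplifies to ((((a5 ∨ ¬a4) ↔ (a1 ∨ ¬a5)) ∧ (a2 ∧ a5)) ∧ ((a2 ∧ ¬a3) ∧ (¬a4 ↔ a3))) ∧ ((¬a1 ∨ a4) → (¬a3 → (a1 ∧ ¬a5))).
  a5 = True: simplifies to ((a1 ∧ a2) ∧ ((a2 ∧ ¬a3) ∧ (¬a4 ↔ a3))) ∧ ((¬a1 ∨ a4) → a3).
    a3 = True: the conjunct ¬a3 is False.
    a3 = False: simplifies to ((a1 ∧ a2) ∧ (a2 ∧ a4)) ∧ ¬((¬a1 ∨ a4)).
      a4 = True: the conjunct ¬((¬a1 ∨ a4)) becomes ¬((¬a1 ∨ True)) = False.
      a4 = False: the conjunct a4 is False.
  a5 = False: the conjunct a5 is False.
Both cases fail — unsatisfiable.

No satisfying assignment exists.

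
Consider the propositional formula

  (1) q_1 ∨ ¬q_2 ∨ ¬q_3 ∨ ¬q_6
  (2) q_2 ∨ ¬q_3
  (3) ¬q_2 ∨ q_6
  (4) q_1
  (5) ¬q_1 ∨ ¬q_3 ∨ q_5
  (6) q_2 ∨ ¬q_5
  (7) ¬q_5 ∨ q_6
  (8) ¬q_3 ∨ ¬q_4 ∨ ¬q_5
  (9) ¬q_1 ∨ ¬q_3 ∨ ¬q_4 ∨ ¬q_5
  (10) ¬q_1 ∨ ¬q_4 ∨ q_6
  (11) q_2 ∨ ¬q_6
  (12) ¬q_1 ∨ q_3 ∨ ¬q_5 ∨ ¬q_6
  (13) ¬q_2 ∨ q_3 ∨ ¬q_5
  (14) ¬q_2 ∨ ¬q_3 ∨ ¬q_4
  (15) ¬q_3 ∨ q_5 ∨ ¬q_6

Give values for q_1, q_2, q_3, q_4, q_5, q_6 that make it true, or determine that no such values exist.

q_1: True, q_2: True, q_3: False, q_4: False, q_5: False, q_6: True

Unit clause (q_1) forces q_1 = True.
Set q_2 = True.
  then (¬q_2 ∨ q_6) forces q_6 = True.
Set q_3 = False.
  then (¬q_1 ∨ q_3 ∨ ¬q_5 ∨ ¬q_6) forces q_5 = False.
Set q_4 = False.
All clauses satisfied.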